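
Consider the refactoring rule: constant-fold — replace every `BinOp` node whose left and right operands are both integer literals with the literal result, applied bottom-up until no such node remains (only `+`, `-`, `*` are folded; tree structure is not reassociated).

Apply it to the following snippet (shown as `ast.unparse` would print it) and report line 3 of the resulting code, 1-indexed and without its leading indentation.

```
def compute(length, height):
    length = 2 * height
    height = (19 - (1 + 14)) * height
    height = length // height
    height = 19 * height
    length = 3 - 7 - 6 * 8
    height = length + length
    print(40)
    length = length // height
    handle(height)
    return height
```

Transformed code:
def compute(length, height):
    length = 2 * height
    height = 4 * height
    height = length // height
    height = 19 * height
    length = -52
    height = length + length
    print(40)
    length = length // height
    handle(height)
    return height

height = 4 * height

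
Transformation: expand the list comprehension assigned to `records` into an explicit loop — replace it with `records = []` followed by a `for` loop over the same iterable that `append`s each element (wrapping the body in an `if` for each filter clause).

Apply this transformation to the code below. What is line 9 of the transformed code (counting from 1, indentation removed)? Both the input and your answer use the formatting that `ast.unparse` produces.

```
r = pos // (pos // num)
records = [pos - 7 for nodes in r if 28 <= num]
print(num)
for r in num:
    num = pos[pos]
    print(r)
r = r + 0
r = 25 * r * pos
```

print(r)

Transformed code:
r = pos // (pos // num)
records = []
for nodes in r:
    if 28 <= num:
        records.append(pos - 7)
print(num)
for r in num:
    num = pos[pos]
    print(r)
r = r + 0
r = 25 * r * pos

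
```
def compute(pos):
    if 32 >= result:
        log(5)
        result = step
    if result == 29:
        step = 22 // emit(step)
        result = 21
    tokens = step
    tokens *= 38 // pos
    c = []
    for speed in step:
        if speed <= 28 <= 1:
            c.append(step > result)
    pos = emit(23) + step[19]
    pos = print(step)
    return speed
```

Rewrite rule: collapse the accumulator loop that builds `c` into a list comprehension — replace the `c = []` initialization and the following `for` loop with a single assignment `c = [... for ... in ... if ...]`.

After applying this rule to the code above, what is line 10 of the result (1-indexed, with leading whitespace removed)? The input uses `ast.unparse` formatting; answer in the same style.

c = [step > result for speed in step if speed <= 28 <= 1]

Transformed code:
def compute(pos):
    if 32 >= result:
        log(5)
        result = step
    if result == 29:
        step = 22 // emit(step)
        result = 21
    tokens = step
    tokens *= 38 // pos
    c = [step > result for speed in step if speed <= 28 <= 1]
    pos = emit(23) + step[19]
    pos = print(step)
    return speed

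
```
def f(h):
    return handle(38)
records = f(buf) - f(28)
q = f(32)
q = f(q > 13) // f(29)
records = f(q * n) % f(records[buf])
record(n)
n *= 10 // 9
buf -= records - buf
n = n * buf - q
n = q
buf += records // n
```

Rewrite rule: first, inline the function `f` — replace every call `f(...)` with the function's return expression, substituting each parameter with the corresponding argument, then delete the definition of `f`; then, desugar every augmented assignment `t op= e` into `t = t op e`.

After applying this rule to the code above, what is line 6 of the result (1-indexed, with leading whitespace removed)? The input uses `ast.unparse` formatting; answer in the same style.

n = n * (10 // 9)

Transformed code:
records = handle(38) - handle(38)
q = handle(38)
q = handle(38) // handle(38)
records = handle(38) % handle(38)
record(n)
n = n * (10 // 9)
buf = buf - (records - buf)
n = n * buf - q
n = q
buf = buf + records // n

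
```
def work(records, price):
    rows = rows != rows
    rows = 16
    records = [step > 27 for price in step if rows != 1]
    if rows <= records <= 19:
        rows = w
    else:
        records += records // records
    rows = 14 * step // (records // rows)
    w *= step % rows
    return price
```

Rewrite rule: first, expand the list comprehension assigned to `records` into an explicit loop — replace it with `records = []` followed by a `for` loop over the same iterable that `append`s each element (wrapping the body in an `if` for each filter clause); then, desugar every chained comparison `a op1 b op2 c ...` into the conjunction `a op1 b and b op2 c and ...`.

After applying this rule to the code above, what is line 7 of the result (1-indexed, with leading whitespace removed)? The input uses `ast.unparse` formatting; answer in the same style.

Transformed code:
def work(records, price):
    rows = rows != rows
    rows = 16
    records = []
    for price in step:
        if rows != 1:
            records.append(step > 27)
    if rows <= records and records <= 19:
        rows = w
    else:
        records += records // records
    rows = 14 * step // (records // rows)
    w *= step % rows
    return price

records.append(step > 27)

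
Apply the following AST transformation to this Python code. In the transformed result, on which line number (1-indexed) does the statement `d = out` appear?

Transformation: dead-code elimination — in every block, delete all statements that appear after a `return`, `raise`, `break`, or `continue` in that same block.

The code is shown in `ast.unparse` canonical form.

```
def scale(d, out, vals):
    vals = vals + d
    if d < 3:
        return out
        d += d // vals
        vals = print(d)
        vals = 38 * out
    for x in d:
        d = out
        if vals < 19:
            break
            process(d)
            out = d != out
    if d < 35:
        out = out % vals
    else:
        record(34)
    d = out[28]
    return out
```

Transformed code:
def scale(d, out, vals):
    vals = vals + d
    if d < 3:
        return out
    for x in d:
        d = out
        if vals < 19:
            break
    if d < 35:
        out = out % vals
    else:
        record(34)
    d = out[28]
    return out

6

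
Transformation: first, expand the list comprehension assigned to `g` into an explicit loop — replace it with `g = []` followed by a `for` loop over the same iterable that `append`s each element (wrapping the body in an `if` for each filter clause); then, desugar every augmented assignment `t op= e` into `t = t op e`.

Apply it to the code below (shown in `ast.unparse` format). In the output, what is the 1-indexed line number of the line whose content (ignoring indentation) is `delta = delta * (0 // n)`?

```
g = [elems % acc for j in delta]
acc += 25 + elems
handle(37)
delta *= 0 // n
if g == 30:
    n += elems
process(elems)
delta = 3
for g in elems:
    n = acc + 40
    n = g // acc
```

6

Transformed code:
g = []
for j in delta:
    g.append(elems % acc)
acc = acc + (25 + elems)
handle(37)
delta = delta * (0 // n)
if g == 30:
    n = n + elems
process(elems)
delta = 3
for g in elems:
    n = acc + 40
    n = g // acc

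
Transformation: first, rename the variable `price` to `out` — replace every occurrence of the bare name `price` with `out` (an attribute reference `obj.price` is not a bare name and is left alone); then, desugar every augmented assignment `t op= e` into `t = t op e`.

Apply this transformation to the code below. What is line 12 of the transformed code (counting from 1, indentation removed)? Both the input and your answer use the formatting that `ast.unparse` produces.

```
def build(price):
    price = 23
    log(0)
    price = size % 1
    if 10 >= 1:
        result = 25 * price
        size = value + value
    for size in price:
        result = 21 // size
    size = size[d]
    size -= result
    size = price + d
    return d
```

size = out + d

Transformed code:
def build(out):
    out = 23
    log(0)
    out = size % 1
    if 10 >= 1:
        result = 25 * out
        size = value + value
    for size in out:
        result = 21 // size
    size = size[d]
    size = size - result
    size = out + d
    return d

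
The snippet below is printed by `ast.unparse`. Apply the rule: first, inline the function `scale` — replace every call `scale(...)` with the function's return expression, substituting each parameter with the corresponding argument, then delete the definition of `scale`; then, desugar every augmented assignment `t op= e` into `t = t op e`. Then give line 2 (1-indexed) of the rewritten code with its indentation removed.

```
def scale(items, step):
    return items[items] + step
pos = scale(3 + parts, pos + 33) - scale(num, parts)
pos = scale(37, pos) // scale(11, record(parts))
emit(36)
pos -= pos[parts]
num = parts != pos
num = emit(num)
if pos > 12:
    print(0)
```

pos = (37[37] + pos) // (11[11] + record(parts))

Transformed code:
pos = (3 + parts)[3 + parts] + (pos + 33) - (num[num] + parts)
pos = (37[37] + pos) // (11[11] + record(parts))
emit(36)
pos = pos - pos[parts]
num = parts != pos
num = emit(num)
if pos > 12:
    print(0)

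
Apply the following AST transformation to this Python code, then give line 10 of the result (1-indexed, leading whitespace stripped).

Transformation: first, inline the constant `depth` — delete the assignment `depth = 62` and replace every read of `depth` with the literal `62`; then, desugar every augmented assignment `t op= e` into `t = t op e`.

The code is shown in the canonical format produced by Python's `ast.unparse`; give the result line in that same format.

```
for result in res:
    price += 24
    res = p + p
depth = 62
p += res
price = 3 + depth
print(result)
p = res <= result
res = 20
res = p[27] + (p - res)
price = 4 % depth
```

price = 4 % 62

Transformed code:
for result in res:
    price = price + 24
    res = p + p
p = p + res
price = 3 + 62
print(result)
p = res <= result
res = 20
res = p[27] + (p - res)
price = 4 % 62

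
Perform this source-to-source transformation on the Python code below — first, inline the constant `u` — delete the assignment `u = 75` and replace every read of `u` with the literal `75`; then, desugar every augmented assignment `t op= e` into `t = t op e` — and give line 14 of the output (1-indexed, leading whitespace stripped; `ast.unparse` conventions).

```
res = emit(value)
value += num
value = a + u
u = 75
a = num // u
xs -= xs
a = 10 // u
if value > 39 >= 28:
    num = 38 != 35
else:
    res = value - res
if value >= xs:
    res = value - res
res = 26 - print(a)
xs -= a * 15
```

Transformed code:
res = emit(value)
value = value + num
value = a + 75
a = num // 75
xs = xs - xs
a = 10 // 75
if value > 39 >= 28:
    num = 38 != 35
else:
    res = value - res
if value >= xs:
    res = value - res
res = 26 - print(a)
xs = xs - a * 15

xs = xs - a * 15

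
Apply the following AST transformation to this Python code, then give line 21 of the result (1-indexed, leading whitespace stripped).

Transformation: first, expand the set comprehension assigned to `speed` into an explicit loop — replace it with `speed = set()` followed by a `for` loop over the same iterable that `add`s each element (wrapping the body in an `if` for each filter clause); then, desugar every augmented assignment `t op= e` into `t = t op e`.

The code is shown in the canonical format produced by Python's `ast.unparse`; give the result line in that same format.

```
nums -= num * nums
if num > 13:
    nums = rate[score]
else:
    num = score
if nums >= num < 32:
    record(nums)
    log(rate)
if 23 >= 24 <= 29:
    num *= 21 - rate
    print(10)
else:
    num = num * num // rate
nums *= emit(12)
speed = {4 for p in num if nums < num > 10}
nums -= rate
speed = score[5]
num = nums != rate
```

Transformed code:
nums = nums - num * nums
if num > 13:
    nums = rate[score]
else:
    num = score
if nums >= num < 32:
    record(nums)
    log(rate)
if 23 >= 24 <= 29:
    num = num * (21 - rate)
    print(10)
else:
    num = num * num // rate
nums = nums * emit(12)
speed = set()
for p in num:
    if nums < num > 10:
        speed.add(4)
nums = nums - rate
speed = score[5]
num = nums != rate

num = nums != rate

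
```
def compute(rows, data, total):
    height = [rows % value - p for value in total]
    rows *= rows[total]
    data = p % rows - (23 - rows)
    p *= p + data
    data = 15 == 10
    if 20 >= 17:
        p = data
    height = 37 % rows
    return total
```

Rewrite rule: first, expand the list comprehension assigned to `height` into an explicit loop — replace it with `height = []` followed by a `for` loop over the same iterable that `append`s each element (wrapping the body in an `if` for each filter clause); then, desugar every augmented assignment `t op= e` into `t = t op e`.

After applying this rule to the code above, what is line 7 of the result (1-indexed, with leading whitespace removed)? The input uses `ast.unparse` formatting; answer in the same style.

Transformed code:
def compute(rows, data, total):
    height = []
    for value in total:
        height.append(rows % value - p)
    rows = rows * rows[total]
    data = p % rows - (23 - rows)
    p = p * (p + data)
    data = 15 == 10
    if 20 >= 17:
        p = data
    height = 37 % rows
    return total

p = p * (p + data)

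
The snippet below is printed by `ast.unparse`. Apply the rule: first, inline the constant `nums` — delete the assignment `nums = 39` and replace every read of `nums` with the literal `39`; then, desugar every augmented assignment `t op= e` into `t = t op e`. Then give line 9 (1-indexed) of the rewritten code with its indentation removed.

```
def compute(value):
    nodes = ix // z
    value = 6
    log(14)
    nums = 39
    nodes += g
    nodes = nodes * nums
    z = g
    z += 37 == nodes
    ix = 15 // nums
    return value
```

ix = 15 // 39

Transformed code:
def compute(value):
    nodes = ix // z
    value = 6
    log(14)
    nodes = nodes + g
    nodes = nodes * 39
    z = g
    z = z + (37 == nodes)
    ix = 15 // 39
    return value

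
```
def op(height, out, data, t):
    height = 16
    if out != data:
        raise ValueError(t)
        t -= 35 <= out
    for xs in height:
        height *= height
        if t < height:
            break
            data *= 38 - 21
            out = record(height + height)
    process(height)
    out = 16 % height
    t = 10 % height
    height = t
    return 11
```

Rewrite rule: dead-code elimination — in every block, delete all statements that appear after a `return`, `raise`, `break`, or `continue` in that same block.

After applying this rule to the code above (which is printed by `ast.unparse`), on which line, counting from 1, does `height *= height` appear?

6

Transformed code:
def op(height, out, data, t):
    height = 16
    if out != data:
        raise ValueError(t)
    for xs in height:
        height *= height
        if t < height:
            break
    process(height)
    out = 16 % height
    t = 10 % height
    height = t
    return 11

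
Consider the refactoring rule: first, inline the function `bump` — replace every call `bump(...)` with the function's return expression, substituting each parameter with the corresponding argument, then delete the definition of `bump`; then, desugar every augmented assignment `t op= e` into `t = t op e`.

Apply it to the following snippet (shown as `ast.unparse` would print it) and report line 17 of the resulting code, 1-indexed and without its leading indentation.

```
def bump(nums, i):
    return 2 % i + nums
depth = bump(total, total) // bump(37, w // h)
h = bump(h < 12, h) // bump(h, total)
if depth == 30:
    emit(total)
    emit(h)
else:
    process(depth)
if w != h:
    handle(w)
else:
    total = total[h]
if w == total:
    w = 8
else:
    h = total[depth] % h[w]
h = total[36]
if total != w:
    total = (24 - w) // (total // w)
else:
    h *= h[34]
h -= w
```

if total != w:

Transformed code:
depth = (2 % total + total) // (2 % (w // h) + 37)
h = (2 % h + (h < 12)) // (2 % total + h)
if depth == 30:
    emit(total)
    emit(h)
else:
    process(depth)
if w != h:
    handle(w)
else:
    total = total[h]
if w == total:
    w = 8
else:
    h = total[depth] % h[w]
h = total[36]
if total != w:
    total = (24 - w) // (total // w)
else:
    h = h * h[34]
h = h - w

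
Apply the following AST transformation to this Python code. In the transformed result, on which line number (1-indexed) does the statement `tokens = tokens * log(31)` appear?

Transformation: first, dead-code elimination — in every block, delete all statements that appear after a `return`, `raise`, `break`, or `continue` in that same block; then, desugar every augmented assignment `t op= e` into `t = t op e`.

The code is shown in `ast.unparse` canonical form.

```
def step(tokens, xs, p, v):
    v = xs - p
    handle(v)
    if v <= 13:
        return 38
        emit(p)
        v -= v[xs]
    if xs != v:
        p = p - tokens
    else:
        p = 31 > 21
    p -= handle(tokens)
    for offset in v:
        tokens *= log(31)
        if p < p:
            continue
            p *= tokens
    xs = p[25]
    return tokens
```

12

Transformed code:
def step(tokens, xs, p, v):
    v = xs - p
    handle(v)
    if v <= 13:
        return 38
    if xs != v:
        p = p - tokens
    else:
        p = 31 > 21
    p = p - handle(tokens)
    for offset in v:
        tokens = tokens * log(31)
        if p < p:
            continue
    xs = p[25]
    return tokens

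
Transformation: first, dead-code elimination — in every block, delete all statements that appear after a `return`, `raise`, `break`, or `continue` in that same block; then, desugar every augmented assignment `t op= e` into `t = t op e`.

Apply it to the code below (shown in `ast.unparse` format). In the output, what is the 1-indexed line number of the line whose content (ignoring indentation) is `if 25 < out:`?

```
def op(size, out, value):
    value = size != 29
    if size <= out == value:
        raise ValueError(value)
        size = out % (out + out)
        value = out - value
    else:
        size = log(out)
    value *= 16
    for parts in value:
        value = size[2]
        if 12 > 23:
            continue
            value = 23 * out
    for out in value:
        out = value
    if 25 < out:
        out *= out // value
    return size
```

14

Transformed code:
def op(size, out, value):
    value = size != 29
    if size <= out == value:
        raise ValueError(value)
    else:
        size = log(out)
    value = value * 16
    for parts in value:
        value = size[2]
        if 12 > 23:
            continue
    for out in value:
        out = value
    if 25 < out:
        out = out * (out // value)
    return size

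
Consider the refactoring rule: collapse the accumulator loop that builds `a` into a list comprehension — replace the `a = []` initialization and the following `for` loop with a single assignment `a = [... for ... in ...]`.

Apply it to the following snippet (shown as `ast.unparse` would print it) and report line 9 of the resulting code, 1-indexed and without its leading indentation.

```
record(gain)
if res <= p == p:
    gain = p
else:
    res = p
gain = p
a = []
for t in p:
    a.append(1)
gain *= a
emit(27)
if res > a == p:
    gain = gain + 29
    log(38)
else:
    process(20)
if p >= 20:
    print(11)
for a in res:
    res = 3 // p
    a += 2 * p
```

emit(27)

Transformed code:
record(gain)
if res <= p == p:
    gain = p
else:
    res = p
gain = p
a = [1 for t in p]
gain *= a
emit(27)
if res > a == p:
    gain = gain + 29
    log(38)
else:
    process(20)
if p >= 20:
    print(11)
for a in res:
    res = 3 // p
    a += 2 * p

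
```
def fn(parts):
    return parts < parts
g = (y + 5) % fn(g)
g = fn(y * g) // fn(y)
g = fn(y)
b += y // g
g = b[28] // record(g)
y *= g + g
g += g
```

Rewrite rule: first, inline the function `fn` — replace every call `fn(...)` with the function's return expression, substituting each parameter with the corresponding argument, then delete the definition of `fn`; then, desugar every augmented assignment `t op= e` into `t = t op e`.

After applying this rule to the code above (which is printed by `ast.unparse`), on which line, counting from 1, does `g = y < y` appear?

3

Transformed code:
g = (y + 5) % (g < g)
g = (y * g < y * g) // (y < y)
g = y < y
b = b + y // g
g = b[28] // record(g)
y = y * (g + g)
g = g + g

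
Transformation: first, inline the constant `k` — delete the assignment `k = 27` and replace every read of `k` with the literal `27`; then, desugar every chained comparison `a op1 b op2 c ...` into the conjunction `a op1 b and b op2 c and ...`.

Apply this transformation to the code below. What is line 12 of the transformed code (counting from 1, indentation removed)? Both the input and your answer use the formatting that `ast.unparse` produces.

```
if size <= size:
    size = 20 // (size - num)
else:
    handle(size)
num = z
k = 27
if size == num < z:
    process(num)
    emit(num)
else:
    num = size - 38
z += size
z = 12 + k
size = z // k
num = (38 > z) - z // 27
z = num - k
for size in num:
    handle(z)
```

z = 12 + 27

Transformed code:
if size <= size:
    size = 20 // (size - num)
else:
    handle(size)
num = z
if size == num and num < z:
    process(num)
    emit(num)
else:
    num = size - 38
z += size
z = 12 + 27
size = z // 27
num = (38 > z) - z // 27
z = num - 27
for size in num:
    handle(z)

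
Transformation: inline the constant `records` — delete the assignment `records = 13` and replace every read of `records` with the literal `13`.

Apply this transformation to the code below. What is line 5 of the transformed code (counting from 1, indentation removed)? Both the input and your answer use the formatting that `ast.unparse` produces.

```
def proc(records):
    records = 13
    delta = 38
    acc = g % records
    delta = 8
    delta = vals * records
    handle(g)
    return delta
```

Transformed code:
def proc(records):
    delta = 38
    acc = g % 13
    delta = 8
    delta = vals * 13
    handle(g)
    return delta

delta = vals * 13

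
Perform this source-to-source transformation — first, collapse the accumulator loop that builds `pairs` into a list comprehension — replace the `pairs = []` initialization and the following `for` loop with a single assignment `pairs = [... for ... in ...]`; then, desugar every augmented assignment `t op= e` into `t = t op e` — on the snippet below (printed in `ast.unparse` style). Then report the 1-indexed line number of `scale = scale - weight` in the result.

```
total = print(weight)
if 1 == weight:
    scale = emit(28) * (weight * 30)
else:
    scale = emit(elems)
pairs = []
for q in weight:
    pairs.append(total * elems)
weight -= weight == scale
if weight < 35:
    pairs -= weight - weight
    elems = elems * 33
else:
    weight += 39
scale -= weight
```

13

Transformed code:
total = print(weight)
if 1 == weight:
    scale = emit(28) * (weight * 30)
else:
    scale = emit(elems)
pairs = [total * elems for q in weight]
weight = weight - (weight == scale)
if weight < 35:
    pairs = pairs - (weight - weight)
    elems = elems * 33
else:
    weight = weight + 39
scale = scale - weight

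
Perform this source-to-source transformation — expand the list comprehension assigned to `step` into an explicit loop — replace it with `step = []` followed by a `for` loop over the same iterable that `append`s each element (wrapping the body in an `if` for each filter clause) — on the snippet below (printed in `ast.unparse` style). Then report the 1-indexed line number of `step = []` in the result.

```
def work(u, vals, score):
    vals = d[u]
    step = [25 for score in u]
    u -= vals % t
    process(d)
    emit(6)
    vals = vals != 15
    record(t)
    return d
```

3

Transformed code:
def work(u, vals, score):
    vals = d[u]
    step = []
    for score in u:
        step.append(25)
    u -= vals % t
    process(d)
    emit(6)
    vals = vals != 15
    record(t)
    return d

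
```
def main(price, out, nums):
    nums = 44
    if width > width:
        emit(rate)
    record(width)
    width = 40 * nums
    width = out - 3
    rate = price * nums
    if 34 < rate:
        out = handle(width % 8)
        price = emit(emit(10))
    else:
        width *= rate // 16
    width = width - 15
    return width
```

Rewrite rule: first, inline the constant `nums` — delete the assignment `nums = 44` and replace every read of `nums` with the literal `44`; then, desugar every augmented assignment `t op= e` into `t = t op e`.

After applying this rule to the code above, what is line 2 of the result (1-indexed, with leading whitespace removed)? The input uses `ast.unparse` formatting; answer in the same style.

if width > width:

Transformed code:
def main(price, out, nums):
    if width > width:
        emit(rate)
    record(width)
    width = 40 * 44
    width = out - 3
    rate = price * 44
    if 34 < rate:
        out = handle(width % 8)
        price = emit(emit(10))
    else:
        width = width * (rate // 16)
    width = width - 15
    return width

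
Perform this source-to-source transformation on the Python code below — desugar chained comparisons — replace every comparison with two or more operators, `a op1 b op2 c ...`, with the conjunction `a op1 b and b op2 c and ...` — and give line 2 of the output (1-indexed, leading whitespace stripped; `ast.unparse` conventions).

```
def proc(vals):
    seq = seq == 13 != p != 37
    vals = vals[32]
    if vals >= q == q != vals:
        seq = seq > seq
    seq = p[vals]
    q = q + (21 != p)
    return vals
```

Transformed code:
def proc(vals):
    seq = seq == 13 and 13 != p and (p != 37)
    vals = vals[32]
    if vals >= q and q == q and (q != vals):
        seq = seq > seq
    seq = p[vals]
    q = q + (21 != p)
    return vals

seq = seq == 13 and 13 != p and (p != 37)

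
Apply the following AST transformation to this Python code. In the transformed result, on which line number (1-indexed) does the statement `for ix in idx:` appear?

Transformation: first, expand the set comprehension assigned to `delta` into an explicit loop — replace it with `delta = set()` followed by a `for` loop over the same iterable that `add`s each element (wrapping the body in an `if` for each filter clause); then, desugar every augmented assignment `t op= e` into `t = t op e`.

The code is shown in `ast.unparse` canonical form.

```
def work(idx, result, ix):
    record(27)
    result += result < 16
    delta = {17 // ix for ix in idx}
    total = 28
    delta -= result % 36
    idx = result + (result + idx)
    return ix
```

5

Transformed code:
def work(idx, result, ix):
    record(27)
    result = result + (result < 16)
    delta = set()
    for ix in idx:
        delta.add(17 // ix)
    total = 28
    delta = delta - result % 36
    idx = result + (result + idx)
    return ix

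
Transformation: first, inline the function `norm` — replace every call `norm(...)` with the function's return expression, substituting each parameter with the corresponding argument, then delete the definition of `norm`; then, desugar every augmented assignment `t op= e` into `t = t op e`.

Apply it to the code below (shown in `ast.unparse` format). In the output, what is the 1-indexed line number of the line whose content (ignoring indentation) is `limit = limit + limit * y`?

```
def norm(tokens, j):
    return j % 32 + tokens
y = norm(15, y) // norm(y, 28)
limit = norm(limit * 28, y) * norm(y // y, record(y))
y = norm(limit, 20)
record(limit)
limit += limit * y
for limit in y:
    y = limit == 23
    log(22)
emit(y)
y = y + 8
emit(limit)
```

Transformed code:
y = (y % 32 + 15) // (28 % 32 + y)
limit = (y % 32 + limit * 28) * (record(y) % 32 + y // y)
y = 20 % 32 + limit
record(limit)
limit = limit + limit * y
for limit in y:
    y = limit == 23
    log(22)
emit(y)
y = y + 8
emit(limit)

5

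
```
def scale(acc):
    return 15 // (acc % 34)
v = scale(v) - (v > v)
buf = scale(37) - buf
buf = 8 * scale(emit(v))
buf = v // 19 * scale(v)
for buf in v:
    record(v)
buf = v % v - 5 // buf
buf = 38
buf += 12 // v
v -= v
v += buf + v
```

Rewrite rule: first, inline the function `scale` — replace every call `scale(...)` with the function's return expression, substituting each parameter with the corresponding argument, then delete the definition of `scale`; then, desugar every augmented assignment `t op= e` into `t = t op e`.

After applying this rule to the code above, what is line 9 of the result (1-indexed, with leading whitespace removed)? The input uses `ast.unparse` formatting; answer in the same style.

buf = buf + 12 // v

Transformed code:
v = 15 // (v % 34) - (v > v)
buf = 15 // (37 % 34) - buf
buf = 8 * (15 // (emit(v) % 34))
buf = v // 19 * (15 // (v % 34))
for buf in v:
    record(v)
buf = v % v - 5 // buf
buf = 38
buf = buf + 12 // v
v = v - v
v = v + (buf + v)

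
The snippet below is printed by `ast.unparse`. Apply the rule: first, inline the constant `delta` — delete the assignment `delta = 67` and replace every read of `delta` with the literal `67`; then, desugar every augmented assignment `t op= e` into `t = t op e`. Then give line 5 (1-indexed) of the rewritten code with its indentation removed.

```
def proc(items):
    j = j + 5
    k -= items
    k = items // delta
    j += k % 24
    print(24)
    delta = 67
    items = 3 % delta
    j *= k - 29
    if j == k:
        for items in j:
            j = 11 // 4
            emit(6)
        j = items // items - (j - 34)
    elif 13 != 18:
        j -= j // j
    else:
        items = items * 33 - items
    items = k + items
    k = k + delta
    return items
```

Transformed code:
def proc(items):
    j = j + 5
    k = k - items
    k = items // 67
    j = j + k % 24
    print(24)
    items = 3 % 67
    j = j * (k - 29)
    if j == k:
        for items in j:
            j = 11 // 4
            emit(6)
        j = items // items - (j - 34)
    elif 13 != 18:
        j = j - j // j
    else:
        items = items * 33 - items
    items = k + items
    k = k + 67
    return items

j = j + k % 24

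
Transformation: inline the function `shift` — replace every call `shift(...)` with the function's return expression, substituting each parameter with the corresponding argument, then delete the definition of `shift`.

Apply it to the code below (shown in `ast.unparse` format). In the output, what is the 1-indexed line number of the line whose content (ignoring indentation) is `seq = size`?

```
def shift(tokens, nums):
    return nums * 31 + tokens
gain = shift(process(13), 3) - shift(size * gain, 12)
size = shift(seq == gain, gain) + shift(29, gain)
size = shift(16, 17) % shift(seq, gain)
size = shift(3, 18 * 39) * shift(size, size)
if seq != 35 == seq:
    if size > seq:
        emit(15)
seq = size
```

Transformed code:
gain = 3 * 31 + process(13) - (12 * 31 + size * gain)
size = gain * 31 + (seq == gain) + (gain * 31 + 29)
size = (17 * 31 + 16) % (gain * 31 + seq)
size = (18 * 39 * 31 + 3) * (size * 31 + size)
if seq != 35 == seq:
    if size > seq:
        emit(15)
seq = size

8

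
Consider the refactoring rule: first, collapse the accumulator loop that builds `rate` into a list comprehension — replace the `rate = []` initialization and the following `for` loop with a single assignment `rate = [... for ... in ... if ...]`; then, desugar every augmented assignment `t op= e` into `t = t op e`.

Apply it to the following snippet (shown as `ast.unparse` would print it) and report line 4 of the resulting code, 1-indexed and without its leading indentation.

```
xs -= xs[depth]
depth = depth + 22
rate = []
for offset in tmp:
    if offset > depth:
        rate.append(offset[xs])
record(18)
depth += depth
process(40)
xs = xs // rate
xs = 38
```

record(18)

Transformed code:
xs = xs - xs[depth]
depth = depth + 22
rate = [offset[xs] for offset in tmp if offset > depth]
record(18)
depth = depth + depth
process(40)
xs = xs // rate
xs = 38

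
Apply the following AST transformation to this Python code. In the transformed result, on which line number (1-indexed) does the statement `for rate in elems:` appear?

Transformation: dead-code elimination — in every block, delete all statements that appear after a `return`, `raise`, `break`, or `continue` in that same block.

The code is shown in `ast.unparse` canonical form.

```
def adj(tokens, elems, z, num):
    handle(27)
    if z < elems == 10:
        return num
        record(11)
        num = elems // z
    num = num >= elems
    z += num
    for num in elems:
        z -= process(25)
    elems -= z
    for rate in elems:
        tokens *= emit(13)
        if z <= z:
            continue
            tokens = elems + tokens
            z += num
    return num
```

Transformed code:
def adj(tokens, elems, z, num):
    handle(27)
    if z < elems == 10:
        return num
    num = num >= elems
    z += num
    for num in elems:
        z -= process(25)
    elems -= z
    for rate in elems:
        tokens *= emit(13)
        if z <= z:
            continue
    return num

10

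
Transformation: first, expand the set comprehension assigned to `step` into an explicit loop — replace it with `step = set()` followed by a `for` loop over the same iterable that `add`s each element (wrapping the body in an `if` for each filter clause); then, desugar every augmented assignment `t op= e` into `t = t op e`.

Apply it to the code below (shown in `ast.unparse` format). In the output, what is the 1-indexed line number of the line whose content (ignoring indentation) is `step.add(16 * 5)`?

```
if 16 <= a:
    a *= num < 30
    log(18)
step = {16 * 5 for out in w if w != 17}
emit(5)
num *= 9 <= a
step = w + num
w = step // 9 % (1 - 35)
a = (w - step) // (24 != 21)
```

Transformed code:
if 16 <= a:
    a = a * (num < 30)
    log(18)
step = set()
for out in w:
    if w != 17:
        step.add(16 * 5)
emit(5)
num = num * (9 <= a)
step = w + num
w = step // 9 % (1 - 35)
a = (w - step) // (24 != 21)

7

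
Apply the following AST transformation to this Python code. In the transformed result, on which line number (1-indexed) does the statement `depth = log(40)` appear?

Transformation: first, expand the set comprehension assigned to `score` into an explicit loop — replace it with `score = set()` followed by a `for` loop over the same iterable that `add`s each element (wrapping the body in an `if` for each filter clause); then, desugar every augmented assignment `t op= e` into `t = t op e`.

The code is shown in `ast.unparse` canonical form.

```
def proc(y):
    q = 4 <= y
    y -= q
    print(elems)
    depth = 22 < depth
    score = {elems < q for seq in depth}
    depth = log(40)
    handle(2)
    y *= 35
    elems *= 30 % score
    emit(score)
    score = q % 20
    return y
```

Transformed code:
def proc(y):
    q = 4 <= y
    y = y - q
    print(elems)
    depth = 22 < depth
    score = set()
    for seq in depth:
        score.add(elems < q)
    depth = log(40)
    handle(2)
    y = y * 35
    elems = elems * (30 % score)
    emit(score)
    score = q % 20
    return y

9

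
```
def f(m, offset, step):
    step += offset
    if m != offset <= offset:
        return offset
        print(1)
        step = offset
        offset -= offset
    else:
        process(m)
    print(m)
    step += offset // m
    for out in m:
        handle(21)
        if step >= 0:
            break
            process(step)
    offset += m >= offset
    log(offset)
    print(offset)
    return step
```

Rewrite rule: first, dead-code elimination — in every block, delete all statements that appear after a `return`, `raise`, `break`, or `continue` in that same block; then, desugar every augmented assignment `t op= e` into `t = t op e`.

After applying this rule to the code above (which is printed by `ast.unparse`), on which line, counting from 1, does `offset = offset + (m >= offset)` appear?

13

Transformed code:
def f(m, offset, step):
    step = step + offset
    if m != offset <= offset:
        return offset
    else:
        process(m)
    print(m)
    step = step + offset // m
    for out in m:
        handle(21)
        if step >= 0:
            break
    offset = offset + (m >= offset)
    log(offset)
    print(offset)
    return step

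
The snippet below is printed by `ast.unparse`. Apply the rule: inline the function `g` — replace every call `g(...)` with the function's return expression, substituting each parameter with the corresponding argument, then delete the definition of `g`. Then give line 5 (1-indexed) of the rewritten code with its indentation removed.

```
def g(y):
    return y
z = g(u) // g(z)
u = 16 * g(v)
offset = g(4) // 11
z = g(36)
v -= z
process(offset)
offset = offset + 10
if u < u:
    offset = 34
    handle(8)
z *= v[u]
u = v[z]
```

Transformed code:
z = u // z
u = 16 * v
offset = 4 // 11
z = 36
v -= z
process(offset)
offset = offset + 10
if u < u:
    offset = 34
    handle(8)
z *= v[u]
u = v[z]

v -= z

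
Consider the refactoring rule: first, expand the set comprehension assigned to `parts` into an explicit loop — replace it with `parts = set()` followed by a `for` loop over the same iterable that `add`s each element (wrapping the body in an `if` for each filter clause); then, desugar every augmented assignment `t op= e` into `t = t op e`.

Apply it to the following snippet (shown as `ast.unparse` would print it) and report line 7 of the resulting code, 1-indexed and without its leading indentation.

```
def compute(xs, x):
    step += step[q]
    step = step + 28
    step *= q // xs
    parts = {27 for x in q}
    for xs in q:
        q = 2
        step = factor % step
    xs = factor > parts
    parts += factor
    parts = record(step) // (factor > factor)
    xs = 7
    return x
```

parts.add(27)

Transformed code:
def compute(xs, x):
    step = step + step[q]
    step = step + 28
    step = step * (q // xs)
    parts = set()
    for x in q:
        parts.add(27)
    for xs in q:
        q = 2
        step = factor % step
    xs = factor > parts
    parts = parts + factor
    parts = record(step) // (factor > factor)
    xs = 7
    return x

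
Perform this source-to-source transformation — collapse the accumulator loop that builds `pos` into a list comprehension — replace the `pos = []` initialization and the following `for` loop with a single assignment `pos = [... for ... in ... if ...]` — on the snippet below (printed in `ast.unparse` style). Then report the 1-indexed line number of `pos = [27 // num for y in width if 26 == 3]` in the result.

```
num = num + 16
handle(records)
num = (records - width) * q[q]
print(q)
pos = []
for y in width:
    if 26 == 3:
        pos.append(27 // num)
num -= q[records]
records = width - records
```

Transformed code:
num = num + 16
handle(records)
num = (records - width) * q[q]
print(q)
pos = [27 // num for y in width if 26 == 3]
num -= q[records]
records = width - records

5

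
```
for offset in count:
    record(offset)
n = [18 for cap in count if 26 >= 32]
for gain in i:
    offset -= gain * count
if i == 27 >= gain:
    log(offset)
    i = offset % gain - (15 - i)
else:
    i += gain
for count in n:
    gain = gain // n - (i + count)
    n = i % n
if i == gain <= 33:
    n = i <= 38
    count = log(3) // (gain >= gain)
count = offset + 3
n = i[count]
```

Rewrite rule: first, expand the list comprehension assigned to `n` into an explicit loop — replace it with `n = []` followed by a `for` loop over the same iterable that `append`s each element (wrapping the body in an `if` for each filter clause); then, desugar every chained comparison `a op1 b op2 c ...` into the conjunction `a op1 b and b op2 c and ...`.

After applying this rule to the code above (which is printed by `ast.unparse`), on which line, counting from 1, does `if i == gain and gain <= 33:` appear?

Transformed code:
for offset in count:
    record(offset)
n = []
for cap in count:
    if 26 >= 32:
        n.append(18)
for gain in i:
    offset -= gain * count
if i == 27 and 27 >= gain:
    log(offset)
    i = offset % gain - (15 - i)
else:
    i += gain
for count in n:
    gain = gain // n - (i + count)
    n = i % n
if i == gain and gain <= 33:
    n = i <= 38
    count = log(3) // (gain >= gain)
count = offset + 3
n = i[count]

17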